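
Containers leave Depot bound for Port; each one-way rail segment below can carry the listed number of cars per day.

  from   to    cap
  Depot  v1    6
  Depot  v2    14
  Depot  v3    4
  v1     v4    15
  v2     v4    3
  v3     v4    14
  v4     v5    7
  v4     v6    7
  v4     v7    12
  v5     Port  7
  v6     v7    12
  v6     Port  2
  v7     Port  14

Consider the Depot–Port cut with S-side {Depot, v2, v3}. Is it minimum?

Given cut capacity: 6 + 3 + 14 = 23.
Augment Depot→v1→v4→v5→Port: bottleneck 6, flow now 6.
Augment Depot→v2→v4→v5→Port: bottleneck 1, flow now 7.
Augment Depot→v2→v4→v6→Port: bottleneck 2, flow now 9.
Augment Depot→v3→v4→v7→Port: bottleneck 4, flow now 13.
No augmenting path remains; maximum flow = 13.
In the residual graph, reachable from Depot: {Depot, v2}.
Min-cut edges: Depot→v1 (6), Depot→v3 (4), v2→v4 (3); capacity 6 + 4 + 3 = 13.
Cut capacity 23 exceeds the max flow 13, so it is not minimum.

No — its capacity is 23, but the minimum cut has capacity 13.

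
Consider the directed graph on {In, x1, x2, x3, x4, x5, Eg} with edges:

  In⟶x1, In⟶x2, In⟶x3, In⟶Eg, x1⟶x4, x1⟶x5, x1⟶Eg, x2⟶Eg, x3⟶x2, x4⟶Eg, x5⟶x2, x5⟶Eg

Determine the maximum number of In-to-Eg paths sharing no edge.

Assign every edge capacity 1; by Menger, the answer equals the max flow.
Path In→Eg (+1); total 1.
Path In→x1→Eg (+1); total 2.
Path In→x2→Eg (+1); total 3.
No residual In→Eg path; max flow = 3.
Certifying cut of size 3: {In→Eg, In→x1, x2→Eg}.

3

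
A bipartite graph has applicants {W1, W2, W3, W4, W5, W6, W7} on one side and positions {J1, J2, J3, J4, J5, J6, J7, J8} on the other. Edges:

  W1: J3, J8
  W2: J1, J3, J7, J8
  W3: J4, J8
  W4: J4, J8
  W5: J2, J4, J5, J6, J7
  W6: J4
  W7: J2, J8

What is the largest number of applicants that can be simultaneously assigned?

Unit-capacity flow: source→left, listed edges, right→sink; max matching = max flow.
Augmenting path W1→J3 (+1); matched 1.
Augmenting path W2→J1 (+1); matched 2.
Augmenting path W3→J4 (+1); matched 3.
Augmenting path W4→J8 (+1); matched 4.
Augmenting path W5→J2 (+1); matched 5.
Augmenting path W7→J2→W5→J5 (+1); matched 6.
No augmenting path remains; maximum matching = 6.
König certificate: {W1, W2, W5, W7, J4, J8} is a vertex cover of size 6 (every listed pair touches it), so no matching can be larger.

6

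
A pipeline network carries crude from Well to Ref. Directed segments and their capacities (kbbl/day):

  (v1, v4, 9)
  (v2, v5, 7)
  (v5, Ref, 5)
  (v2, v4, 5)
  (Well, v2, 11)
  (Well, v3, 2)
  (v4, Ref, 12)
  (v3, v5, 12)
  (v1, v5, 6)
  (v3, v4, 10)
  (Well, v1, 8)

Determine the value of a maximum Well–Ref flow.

Augment Well→v1→v4→Ref: bottleneck 8, flow now 8.
Augment Well→v2→v4→Ref: bottleneck 4, flow now 12.
Augment Well→v2→v5→Ref: bottleneck 5, flow now 17.
No augmenting path remains; maximum flow = 17.
In the residual graph, reachable from Well: {Well, v1, v2, v3, v4, v5}.
Min-cut edges: v4→Ref (12), v5→Ref (5); capacity 12 + 5 = 17.
This cut is saturated, so no flow can exceed 17.

17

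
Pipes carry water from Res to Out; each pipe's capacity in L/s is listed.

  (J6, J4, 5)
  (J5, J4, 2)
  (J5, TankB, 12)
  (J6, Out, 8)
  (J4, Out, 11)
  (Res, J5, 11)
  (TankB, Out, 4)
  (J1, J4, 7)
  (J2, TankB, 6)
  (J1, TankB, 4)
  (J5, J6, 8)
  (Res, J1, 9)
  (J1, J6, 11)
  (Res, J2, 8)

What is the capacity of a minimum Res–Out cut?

Augment Res→J5→J6→Out: bottleneck 8, flow now 8.
Augment Res→J5→J4→Out: bottleneck 2, flow now 10.
Augment Res→J5→TankB→Out: bottleneck 1, flow now 11.
Augment Res→J1→J4→Out: bottleneck 7, flow now 18.
Augment Res→J1→TankB→Out: bottleneck 2, flow now 20.
Augment Res→J2→TankB→Out: bottleneck 1, flow now 21.
Augment Res→J2→TankB→J1→J6→J4→Out: bottleneck 2, flow now 23. (uses reverse residual edge)
No augmenting path remains; maximum flow = 23.
By max-flow min-cut, the minimum cut capacity equals the max flow.
In the residual graph, reachable from Res: {Res, J5, J2, TankB}.
Min-cut edges: Res→J1 (9), J5→J6 (8), J5→J4 (2), TankB→Out (4); capacity 9 + 8 + 2 + 4 = 23.

23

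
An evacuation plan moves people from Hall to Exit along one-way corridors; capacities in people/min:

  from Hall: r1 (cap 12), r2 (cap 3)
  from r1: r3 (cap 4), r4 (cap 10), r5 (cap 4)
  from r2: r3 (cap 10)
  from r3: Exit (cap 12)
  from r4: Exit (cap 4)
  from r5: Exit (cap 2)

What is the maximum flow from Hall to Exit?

Augment Hall→r1→r3→Exit: bottleneck 4, flow now 4.
Augment Hall→r1→r4→Exit: bottleneck 4, flow now 8.
Augment Hall→r1→r5→Exit: bottleneck 2, flow now 10.
Augment Hall→r2→r3→Exit: bottleneck 3, flow now 13.
No augmenting path remains; maximum flow = 13.
In the residual graph, reachable from Hall: {Hall, r1, r4, r5}.
Min-cut edges: Hall→r2 (3), r1→r3 (4), r4→Exit (4), r5→Exit (2); capacity 3 + 4 + 4 + 2 = 13.
This cut is saturated, so no flow can exceed 13.

13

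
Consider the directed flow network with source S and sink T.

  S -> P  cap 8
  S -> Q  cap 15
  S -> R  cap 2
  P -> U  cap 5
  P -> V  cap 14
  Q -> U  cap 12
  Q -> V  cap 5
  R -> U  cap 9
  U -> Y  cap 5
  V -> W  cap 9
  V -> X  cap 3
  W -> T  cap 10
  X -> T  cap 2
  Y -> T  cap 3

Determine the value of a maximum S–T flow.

Augment S→P→U→Y→T: bottleneck 3, flow now 3.
Augment S→P→V→W→T: bottleneck 5, flow now 8.
Augment S→Q→V→W→T: bottleneck 4, flow now 12.
Augment S→Q→V→X→T: bottleneck 1, flow now 13.
Augment S→Q→U→P→V→X→T: bottleneck 1, flow now 14. (uses reverse residual edge)
No augmenting path remains; maximum flow = 14.
In the residual graph, reachable from S: {S, P, Q, R, U, V, X, Y}.
Min-cut edges: V→W (9), X→T (2), Y→T (3); capacity 9 + 2 + 3 = 14.
This cut is saturated, so no flow can exceed 14.

14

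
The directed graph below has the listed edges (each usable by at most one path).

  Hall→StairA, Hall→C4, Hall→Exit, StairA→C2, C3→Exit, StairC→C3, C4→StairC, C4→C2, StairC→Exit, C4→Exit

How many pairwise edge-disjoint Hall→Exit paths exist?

2

Assign every edge capacity 1; by Menger, the answer equals the max flow.
Path Hall→Exit (+1); total 1.
Path Hall→C4→Exit (+1); total 2.
No residual Hall→Exit path; max flow = 2.
Certifying cut of size 2: {Hall→C4, Hall→Exit}.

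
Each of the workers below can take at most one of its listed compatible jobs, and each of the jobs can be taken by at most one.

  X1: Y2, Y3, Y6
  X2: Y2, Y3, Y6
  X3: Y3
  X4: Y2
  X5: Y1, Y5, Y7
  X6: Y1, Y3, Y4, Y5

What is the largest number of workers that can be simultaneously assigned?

Unit-capacity flow: source→left, listed edges, right→sink; max matching = max flow.
Augmenting path X1→Y2 (+1); matched 1.
Augmenting path X2→Y3 (+1); matched 2.
Augmenting path X5→Y1 (+1); matched 3.
Augmenting path X6→Y4 (+1); matched 4.
Augmenting path X3→Y3→X2→Y6 (+1); matched 5.
No augmenting path remains; maximum matching = 5.
König certificate: {X5, X6, Y2, Y3, Y6} is a vertex cover of size 5 (every listed pair touches it), so no matching can be larger.

5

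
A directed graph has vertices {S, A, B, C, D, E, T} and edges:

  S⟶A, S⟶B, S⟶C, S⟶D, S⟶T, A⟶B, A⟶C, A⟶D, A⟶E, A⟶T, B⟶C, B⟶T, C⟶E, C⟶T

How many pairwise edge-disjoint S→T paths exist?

4

Assign every edge capacity 1; by Menger, the answer equals the max flow.
Path S→T (+1); total 1.
Path S→A→T (+1); total 2.
Path S→B→T (+1); total 3.
Path S→C→T (+1); total 4.
No residual S→T path; max flow = 4.
Certifying cut of size 4: {S→A, S→B, S→C, S→T}.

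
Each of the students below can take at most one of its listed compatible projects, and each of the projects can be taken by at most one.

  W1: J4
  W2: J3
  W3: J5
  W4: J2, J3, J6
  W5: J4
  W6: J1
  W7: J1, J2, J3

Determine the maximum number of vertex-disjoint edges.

Unit-capacity flow: source→left, listed edges, right→sink; max matching = max flow.
Augmenting path W1→J4 (+1); matched 1.
Augmenting path W2→J3 (+1); matched 2.
Augmenting path W3→J5 (+1); matched 3.
Augmenting path W4→J2 (+1); matched 4.
Augmenting path W6→J1 (+1); matched 5.
Augmenting path W7→J2→W4→J6 (+1); matched 6.
No augmenting path remains; maximum matching = 6.
König certificate: {W2, W3, W4, W6, W7, J4} is a vertex cover of size 6 (every listed pair touches it), so no matching can be larger.

6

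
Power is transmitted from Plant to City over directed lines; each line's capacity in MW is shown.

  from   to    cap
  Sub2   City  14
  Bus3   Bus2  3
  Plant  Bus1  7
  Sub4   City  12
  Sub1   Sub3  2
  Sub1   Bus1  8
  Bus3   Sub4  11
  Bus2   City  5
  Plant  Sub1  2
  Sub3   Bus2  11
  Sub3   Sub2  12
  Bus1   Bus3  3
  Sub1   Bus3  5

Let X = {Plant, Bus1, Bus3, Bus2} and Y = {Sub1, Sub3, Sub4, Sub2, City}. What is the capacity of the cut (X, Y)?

18

Edges leaving {Plant, Bus1, Bus3, Bus2}: Plant→Sub1 (2), Bus3→Sub4 (11), Bus2→City (5).
Cut capacity = 2 + 11 + 5 = 18.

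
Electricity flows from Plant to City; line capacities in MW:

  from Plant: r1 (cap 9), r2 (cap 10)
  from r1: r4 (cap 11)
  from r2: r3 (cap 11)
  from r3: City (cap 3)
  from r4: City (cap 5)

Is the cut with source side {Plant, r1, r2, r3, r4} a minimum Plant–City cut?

Yes — it is a minimum cut (capacity 8).

Given cut capacity: 3 + 5 = 8.
Augment Plant→r1→r4→City: bottleneck 5, flow now 5.
Augment Plant→r2→r3→City: bottleneck 3, flow now 8.
No augmenting path remains; maximum flow = 8.
Cut capacity 8 equals the max flow, so it is a minimum cut.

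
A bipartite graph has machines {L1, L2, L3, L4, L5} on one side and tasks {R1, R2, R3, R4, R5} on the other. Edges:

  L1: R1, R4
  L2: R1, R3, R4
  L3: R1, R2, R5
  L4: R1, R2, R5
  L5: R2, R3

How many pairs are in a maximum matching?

Unit-capacity flow: source→left, listed edges, right→sink; max matching = max flow.
Augmenting path L1→R1 (+1); matched 1.
Augmenting path L2→R3 (+1); matched 2.
Augmenting path L3→R2 (+1); matched 3.
Augmenting path L4→R5 (+1); matched 4.
Augmenting path L5→R3→L2→R4 (+1); matched 5.
No augmenting path remains; maximum matching = 5.
König certificate: {L1, L2, L3, L4, L5} is a vertex cover of size 5 (every listed pair touches it), so no matching can be larger.

5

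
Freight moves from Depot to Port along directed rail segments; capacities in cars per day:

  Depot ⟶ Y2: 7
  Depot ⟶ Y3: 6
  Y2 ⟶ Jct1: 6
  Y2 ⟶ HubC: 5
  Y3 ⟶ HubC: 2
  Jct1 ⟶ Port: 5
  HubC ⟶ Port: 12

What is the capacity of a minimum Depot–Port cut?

9

Augment Depot→Y2→Jct1→Port: bottleneck 5, flow now 5.
Augment Depot→Y2→HubC→Port: bottleneck 2, flow now 7.
Augment Depot→Y3→HubC→Port: bottleneck 2, flow now 9.
No augmenting path remains; maximum flow = 9.
By max-flow min-cut, the minimum cut capacity equals the max flow.
In the residual graph, reachable from Depot: {Depot, Y3}.
Min-cut edges: Depot→Y2 (7), Y3→HubC (2); capacity 7 + 2 = 9.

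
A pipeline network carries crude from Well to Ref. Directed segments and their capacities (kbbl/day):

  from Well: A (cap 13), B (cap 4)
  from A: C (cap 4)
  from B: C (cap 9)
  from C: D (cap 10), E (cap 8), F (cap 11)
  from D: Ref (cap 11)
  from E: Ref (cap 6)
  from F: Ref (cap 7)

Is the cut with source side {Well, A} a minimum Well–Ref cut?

Yes — it is a minimum cut (capacity 8).

Given cut capacity: 4 + 4 = 8.
Augment Well→A→C→D→Ref: bottleneck 4, flow now 4.
Augment Well→B→C→D→Ref: bottleneck 4, flow now 8.
No augmenting path remains; maximum flow = 8.
Cut capacity 8 equals the max flow, so it is a minimum cut.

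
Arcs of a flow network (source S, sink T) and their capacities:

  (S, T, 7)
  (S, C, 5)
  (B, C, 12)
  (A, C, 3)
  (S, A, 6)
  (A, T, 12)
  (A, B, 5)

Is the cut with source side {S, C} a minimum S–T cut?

Yes — it is a minimum cut (capacity 13).

Given cut capacity: 6 + 7 = 13.
Augment S→T: bottleneck 7, flow now 7.
Augment S→A→T: bottleneck 6, flow now 13.
No augmenting path remains; maximum flow = 13.
Cut capacity 13 equals the max flow, so it is a minimum cut.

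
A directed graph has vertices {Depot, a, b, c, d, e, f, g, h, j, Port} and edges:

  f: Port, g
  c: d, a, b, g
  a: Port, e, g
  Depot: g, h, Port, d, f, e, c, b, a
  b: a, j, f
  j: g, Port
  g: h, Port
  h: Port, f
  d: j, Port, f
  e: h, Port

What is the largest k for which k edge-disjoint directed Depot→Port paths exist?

8

Assign every edge capacity 1; by Menger, the answer equals the max flow.
Path Depot→Port (+1); total 1.
Path Depot→a→Port (+1); total 2.
Path Depot→d→Port (+1); total 3.
Path Depot→e→Port (+1); total 4.
Path Depot→f→Port (+1); total 5.
Path Depot→g→Port (+1); total 6.
Path Depot→h→Port (+1); total 7.
Path Depot→b→j→Port (+1); total 8.
No residual Depot→Port path; max flow = 8.
Certifying cut of size 8: {Depot→Port, a→Port, d→Port, e→Port, f→Port, g→Port, h→Port, j→Port}.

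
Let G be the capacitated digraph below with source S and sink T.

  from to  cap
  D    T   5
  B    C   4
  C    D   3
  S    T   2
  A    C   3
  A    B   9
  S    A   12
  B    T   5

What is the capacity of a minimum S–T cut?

Augment S→T: bottleneck 2, flow now 2.
Augment S→A→B→T: bottleneck 5, flow now 7.
Augment S→A→C→D→T: bottleneck 3, flow now 10.
No augmenting path remains; maximum flow = 10.
By max-flow min-cut, the minimum cut capacity equals the max flow.
In the residual graph, reachable from S: {S, A, B, C}.
Min-cut edges: S→T (2), B→T (5), C→D (3); capacity 2 + 5 + 3 = 10.

10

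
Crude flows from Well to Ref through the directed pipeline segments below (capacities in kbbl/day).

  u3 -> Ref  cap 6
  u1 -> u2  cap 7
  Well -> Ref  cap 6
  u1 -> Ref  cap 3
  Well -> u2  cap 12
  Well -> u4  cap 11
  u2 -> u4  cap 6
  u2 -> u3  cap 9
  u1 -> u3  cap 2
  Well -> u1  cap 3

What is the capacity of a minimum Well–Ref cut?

Augment Well→Ref: bottleneck 6, flow now 6.
Augment Well→u1→Ref: bottleneck 3, flow now 9.
Augment Well→u2→u3→Ref: bottleneck 6, flow now 15.
No augmenting path remains; maximum flow = 15.
By max-flow min-cut, the minimum cut capacity equals the max flow.
In the residual graph, reachable from Well: {Well, u2, u3, u4}.
Min-cut edges: Well→u1 (3), Well→Ref (6), u3→Ref (6); capacity 3 + 6 + 6 = 15.

15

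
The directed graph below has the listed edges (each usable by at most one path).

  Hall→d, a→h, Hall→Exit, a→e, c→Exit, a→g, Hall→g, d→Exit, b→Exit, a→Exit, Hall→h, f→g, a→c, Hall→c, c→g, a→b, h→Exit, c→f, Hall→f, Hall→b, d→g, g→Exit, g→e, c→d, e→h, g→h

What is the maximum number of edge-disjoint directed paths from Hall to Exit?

Assign every edge capacity 1; by Menger, the answer equals the max flow.
Path Hall→Exit (+1); total 1.
Path Hall→b→Exit (+1); total 2.
Path Hall→c→Exit (+1); total 3.
Path Hall→d→Exit (+1); total 4.
Path Hall→g→Exit (+1); total 5.
Path Hall→h→Exit (+1); total 6.
No residual Hall→Exit path; max flow = 6.
Certifying cut of size 6: {Hall→Exit, Hall→b, Hall→c, Hall→d, g→Exit, h→Exit}.

6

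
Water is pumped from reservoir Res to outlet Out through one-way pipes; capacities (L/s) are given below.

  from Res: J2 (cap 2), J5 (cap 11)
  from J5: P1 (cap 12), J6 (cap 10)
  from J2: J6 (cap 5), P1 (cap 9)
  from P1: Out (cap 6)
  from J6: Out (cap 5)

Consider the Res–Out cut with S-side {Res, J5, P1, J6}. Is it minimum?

Given cut capacity: 2 + 6 + 5 = 13.
Augment Res→J5→P1→Out: bottleneck 6, flow now 6.
Augment Res→J5→J6→Out: bottleneck 5, flow now 11.
No augmenting path remains; maximum flow = 11.
In the residual graph, reachable from Res: {Res, J5, J2, P1, J6}.
Min-cut edges: P1→Out (6), J6→Out (5); capacity 6 + 5 = 11.
Cut capacity 13 exceeds the max flow 11, so it is not minimum.

No — its capacity is 13, but the minimum cut has capacity 11.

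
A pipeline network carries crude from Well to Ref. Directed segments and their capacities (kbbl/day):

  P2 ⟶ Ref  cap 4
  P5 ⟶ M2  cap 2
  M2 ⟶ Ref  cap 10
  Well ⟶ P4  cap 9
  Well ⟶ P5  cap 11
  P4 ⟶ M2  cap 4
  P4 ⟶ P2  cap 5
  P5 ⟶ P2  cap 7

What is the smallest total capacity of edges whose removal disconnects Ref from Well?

10

Augment Well→P4→M2→Ref: bottleneck 4, flow now 4.
Augment Well→P4→P2→Ref: bottleneck 4, flow now 8.
Augment Well→P5→M2→Ref: bottleneck 2, flow now 10.
No augmenting path remains; maximum flow = 10.
By max-flow min-cut, the minimum cut capacity equals the max flow.
In the residual graph, reachable from Well: {Well, P4, P5, P2}.
Min-cut edges: P4→M2 (4), P5→M2 (2), P2→Ref (4); capacity 4 + 2 + 4 = 10.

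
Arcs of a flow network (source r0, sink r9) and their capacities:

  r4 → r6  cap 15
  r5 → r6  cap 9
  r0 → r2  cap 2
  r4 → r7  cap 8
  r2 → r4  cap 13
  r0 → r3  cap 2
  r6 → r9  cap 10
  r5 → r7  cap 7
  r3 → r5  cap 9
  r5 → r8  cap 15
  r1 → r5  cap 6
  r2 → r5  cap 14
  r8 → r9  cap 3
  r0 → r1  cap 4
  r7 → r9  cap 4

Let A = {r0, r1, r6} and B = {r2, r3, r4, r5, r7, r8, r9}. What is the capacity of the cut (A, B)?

Edges leaving {r0, r1, r6}: r0→r2 (2), r0→r3 (2), r1→r5 (6), r6→r9 (10).
Cut capacity = 2 + 2 + 6 + 10 = 20.

20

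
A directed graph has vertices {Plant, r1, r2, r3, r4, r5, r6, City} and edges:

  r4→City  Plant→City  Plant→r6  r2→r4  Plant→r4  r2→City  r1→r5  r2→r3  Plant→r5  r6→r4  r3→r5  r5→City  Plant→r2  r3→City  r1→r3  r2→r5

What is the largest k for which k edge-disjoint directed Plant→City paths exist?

4

Assign every edge capacity 1; by Menger, the answer equals the max flow.
Path Plant→City (+1); total 1.
Path Plant→r2→City (+1); total 2.
Path Plant→r4→City (+1); total 3.
Path Plant→r5→City (+1); total 4.
No residual Plant→City path; max flow = 4.
Certifying cut of size 4: {Plant→City, Plant→r2, Plant→r5, r4→City}.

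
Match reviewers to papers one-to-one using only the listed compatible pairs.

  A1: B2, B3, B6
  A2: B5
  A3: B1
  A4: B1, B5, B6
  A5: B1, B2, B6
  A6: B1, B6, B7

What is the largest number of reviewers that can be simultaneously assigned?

6

Unit-capacity flow: source→left, listed edges, right→sink; max matching = max flow.
Augmenting path A1→B2 (+1); matched 1.
Augmenting path A2→B5 (+1); matched 2.
Augmenting path A3→B1 (+1); matched 3.
Augmenting path A4→B6 (+1); matched 4.
Augmenting path A6→B7 (+1); matched 5.
Augmenting path A5→B2→A1→B3 (+1); matched 6.
No augmenting path remains; maximum matching = 6.
König certificate: {A1, A2, A3, A4, A5, A6} is a vertex cover of size 6 (every listed pair touches it), so no matching can be larger.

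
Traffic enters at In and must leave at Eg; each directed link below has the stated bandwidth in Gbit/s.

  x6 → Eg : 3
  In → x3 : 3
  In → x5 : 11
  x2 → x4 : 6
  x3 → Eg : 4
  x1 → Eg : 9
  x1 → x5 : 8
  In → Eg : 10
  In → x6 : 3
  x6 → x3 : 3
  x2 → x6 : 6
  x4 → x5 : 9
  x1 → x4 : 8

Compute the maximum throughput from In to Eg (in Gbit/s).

Augment In→Eg: bottleneck 10, flow now 10.
Augment In→x3→Eg: bottleneck 3, flow now 13.
Augment In→x6→Eg: bottleneck 3, flow now 16.
No augmenting path remains; maximum flow = 16.
In the residual graph, reachable from In: {In, x5}.
Min-cut edges: In→x3 (3), In→x6 (3), In→Eg (10); capacity 3 + 3 + 10 = 16.
This cut is saturated, so no flow can exceed 16.

16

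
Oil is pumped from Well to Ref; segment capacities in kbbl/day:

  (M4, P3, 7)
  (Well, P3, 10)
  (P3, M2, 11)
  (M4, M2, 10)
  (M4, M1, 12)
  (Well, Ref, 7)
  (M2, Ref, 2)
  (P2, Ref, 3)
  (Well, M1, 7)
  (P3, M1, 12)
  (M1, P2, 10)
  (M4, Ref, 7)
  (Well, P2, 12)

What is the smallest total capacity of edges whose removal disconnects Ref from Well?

12

Augment Well→Ref: bottleneck 7, flow now 7.
Augment Well→P2→Ref: bottleneck 3, flow now 10.
Augment Well→P3→M2→Ref: bottleneck 2, flow now 12.
No augmenting path remains; maximum flow = 12.
By max-flow min-cut, the minimum cut capacity equals the max flow.
In the residual graph, reachable from Well: {Well, P3, M1, M2, P2}.
Min-cut edges: Well→Ref (7), M2→Ref (2), P2→Ref (3); capacity 7 + 2 + 3 = 12.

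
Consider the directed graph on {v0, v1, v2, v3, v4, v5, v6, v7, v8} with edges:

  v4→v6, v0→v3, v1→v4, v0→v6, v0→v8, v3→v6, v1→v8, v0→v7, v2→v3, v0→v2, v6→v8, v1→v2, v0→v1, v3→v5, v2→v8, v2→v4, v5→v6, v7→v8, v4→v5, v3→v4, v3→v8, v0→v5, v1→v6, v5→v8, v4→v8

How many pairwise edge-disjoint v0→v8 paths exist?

Assign every edge capacity 1; by Menger, the answer equals the max flow.
Path v0→v8 (+1); total 1.
Path v0→v1→v8 (+1); total 2.
Path v0→v2→v8 (+1); total 3.
Path v0→v3→v8 (+1); total 4.
Path v0→v5→v8 (+1); total 5.
Path v0→v6→v8 (+1); total 6.
Path v0→v7→v8 (+1); total 7.
No residual v0→v8 path; max flow = 7.
Certifying cut of size 7: {v0→v1, v0→v2, v0→v3, v0→v5, v0→v6, v0→v7, v0→v8}.

7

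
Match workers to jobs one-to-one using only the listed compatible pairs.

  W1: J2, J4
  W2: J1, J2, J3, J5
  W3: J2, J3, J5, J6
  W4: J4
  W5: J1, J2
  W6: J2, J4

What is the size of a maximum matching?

5

Unit-capacity flow: source→left, listed edges, right→sink; max matching = max flow.
Augmenting path W1→J2 (+1); matched 1.
Augmenting path W2→J1 (+1); matched 2.
Augmenting path W3→J3 (+1); matched 3.
Augmenting path W4→J4 (+1); matched 4.
Augmenting path W5→J1→W2→J5 (+1); matched 5.
No augmenting path remains; maximum matching = 5.
König certificate: {W2, W3, W5, J2, J4} is a vertex cover of size 5 (every listed pair touches it), so no matching can be larger.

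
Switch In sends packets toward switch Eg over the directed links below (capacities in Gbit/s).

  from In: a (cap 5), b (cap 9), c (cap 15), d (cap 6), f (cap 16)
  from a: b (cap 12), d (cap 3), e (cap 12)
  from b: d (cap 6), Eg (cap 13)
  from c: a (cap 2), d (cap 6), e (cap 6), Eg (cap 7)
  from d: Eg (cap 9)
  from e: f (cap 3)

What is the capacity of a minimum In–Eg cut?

29

Augment In→b→Eg: bottleneck 9, flow now 9.
Augment In→c→Eg: bottleneck 7, flow now 16.
Augment In→d→Eg: bottleneck 6, flow now 22.
Augment In→a→b→Eg: bottleneck 4, flow now 26.
Augment In→a→d→Eg: bottleneck 1, flow now 27.
Augment In→c→d→Eg: bottleneck 2, flow now 29.
No augmenting path remains; maximum flow = 29.
By max-flow min-cut, the minimum cut capacity equals the max flow.
In the residual graph, reachable from In: {In, a, b, c, d, e, f}.
Min-cut edges: b→Eg (13), c→Eg (7), d→Eg (9); capacity 13 + 7 + 9 = 29.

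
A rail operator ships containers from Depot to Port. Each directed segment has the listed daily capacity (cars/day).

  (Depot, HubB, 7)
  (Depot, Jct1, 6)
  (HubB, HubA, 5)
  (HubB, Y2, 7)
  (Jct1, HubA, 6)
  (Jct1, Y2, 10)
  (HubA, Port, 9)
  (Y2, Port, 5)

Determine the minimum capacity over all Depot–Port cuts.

Augment Depot→HubB→HubA→Port: bottleneck 5, flow now 5.
Augment Depot→HubB→Y2→Port: bottleneck 2, flow now 7.
Augment Depot→Jct1→HubA→Port: bottleneck 4, flow now 11.
Augment Depot→Jct1→Y2→Port: bottleneck 2, flow now 13.
No augmenting path remains; maximum flow = 13.
By max-flow min-cut, the minimum cut capacity equals the max flow.
In the residual graph, reachable from Depot: {Depot}.
Min-cut edges: Depot→HubB (7), Depot→Jct1 (6); capacity 7 + 6 = 13.

13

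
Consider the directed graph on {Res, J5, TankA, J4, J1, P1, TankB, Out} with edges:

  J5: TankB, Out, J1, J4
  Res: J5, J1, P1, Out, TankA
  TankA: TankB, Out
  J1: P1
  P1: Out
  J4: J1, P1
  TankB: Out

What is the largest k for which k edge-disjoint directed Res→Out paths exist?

4

Assign every edge capacity 1; by Menger, the answer equals the max flow.
Path Res→Out (+1); total 1.
Path Res→J5→Out (+1); total 2.
Path Res→TankA→Out (+1); total 3.
Path Res→P1→Out (+1); total 4.
No residual Res→Out path; max flow = 4.
Certifying cut of size 4: {P1→Out, Res→J5, Res→Out, Res→TankA}.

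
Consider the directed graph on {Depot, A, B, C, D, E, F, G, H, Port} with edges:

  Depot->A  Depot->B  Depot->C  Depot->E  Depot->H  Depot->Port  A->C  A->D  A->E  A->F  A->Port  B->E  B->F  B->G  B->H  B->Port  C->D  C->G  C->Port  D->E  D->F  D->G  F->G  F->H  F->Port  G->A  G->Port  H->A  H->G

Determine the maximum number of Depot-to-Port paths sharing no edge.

Assign every edge capacity 1; by Menger, the answer equals the max flow.
Path Depot→Port (+1); total 1.
Path Depot→A→Port (+1); total 2.
Path Depot→B→Port (+1); total 3.
Path Depot→C→Port (+1); total 4.
Path Depot→H→G→Port (+1); total 5.
No residual Depot→Port path; max flow = 5.
Certifying cut of size 5: {Depot→A, Depot→B, Depot→C, Depot→H, Depot→Port}.

5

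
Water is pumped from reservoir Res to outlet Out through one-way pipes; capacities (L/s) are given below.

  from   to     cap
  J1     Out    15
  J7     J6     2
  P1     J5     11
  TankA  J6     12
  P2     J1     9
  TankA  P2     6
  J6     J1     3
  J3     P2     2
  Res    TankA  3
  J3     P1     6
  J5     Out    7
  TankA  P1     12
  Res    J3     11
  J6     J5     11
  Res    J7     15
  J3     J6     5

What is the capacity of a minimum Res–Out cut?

15

Augment Res→TankA→J6→J5→Out: bottleneck 3, flow now 3.
Augment Res→J3→J6→J5→Out: bottleneck 4, flow now 7.
Augment Res→J3→J6→J1→Out: bottleneck 1, flow now 8.
Augment Res→J3→P2→J1→Out: bottleneck 2, flow now 10.
Augment Res→J7→J6→J1→Out: bottleneck 2, flow now 12.
Augment Res→J3→P1→J5→J6→TankA→P2→J1→Out: bottleneck 3, flow now 15. (uses reverse residual edge)
No augmenting path remains; maximum flow = 15.
By max-flow min-cut, the minimum cut capacity equals the max flow.
In the residual graph, reachable from Res: {Res, J3, J7, J6, P1, J5}.
Min-cut edges: Res→TankA (3), J3→P2 (2), J6→J1 (3), J5→Out (7); capacity 3 + 2 + 3 + 7 = 15.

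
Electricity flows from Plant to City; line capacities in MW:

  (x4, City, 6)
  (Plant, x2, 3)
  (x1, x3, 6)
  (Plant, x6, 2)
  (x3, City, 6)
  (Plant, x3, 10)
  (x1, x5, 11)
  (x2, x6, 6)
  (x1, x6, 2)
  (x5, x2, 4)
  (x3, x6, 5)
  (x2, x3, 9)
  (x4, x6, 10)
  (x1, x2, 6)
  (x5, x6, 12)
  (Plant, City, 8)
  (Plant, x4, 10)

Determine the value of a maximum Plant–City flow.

Augment Plant→City: bottleneck 8, flow now 8.
Augment Plant→x3→City: bottleneck 6, flow now 14.
Augment Plant→x4→City: bottleneck 6, flow now 20.
No augmenting path remains; maximum flow = 20.
In the residual graph, reachable from Plant: {Plant, x2, x3, x4, x6}.
Min-cut edges: Plant→City (8), x3→City (6), x4→City (6); capacity 8 + 6 + 6 = 20.
This cut is saturated, so no flow can exceed 20.

20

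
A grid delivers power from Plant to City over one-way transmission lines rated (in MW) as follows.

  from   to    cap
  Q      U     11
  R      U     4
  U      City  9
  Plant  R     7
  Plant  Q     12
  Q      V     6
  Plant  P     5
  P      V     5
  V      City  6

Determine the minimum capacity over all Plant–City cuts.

Augment Plant→P→V→City: bottleneck 5, flow now 5.
Augment Plant→Q→U→City: bottleneck 9, flow now 14.
Augment Plant→Q→V→City: bottleneck 1, flow now 15.
No augmenting path remains; maximum flow = 15.
By max-flow min-cut, the minimum cut capacity equals the max flow.
In the residual graph, reachable from Plant: {Plant, P, Q, R, U, V}.
Min-cut edges: U→City (9), V→City (6); capacity 9 + 6 = 15.

15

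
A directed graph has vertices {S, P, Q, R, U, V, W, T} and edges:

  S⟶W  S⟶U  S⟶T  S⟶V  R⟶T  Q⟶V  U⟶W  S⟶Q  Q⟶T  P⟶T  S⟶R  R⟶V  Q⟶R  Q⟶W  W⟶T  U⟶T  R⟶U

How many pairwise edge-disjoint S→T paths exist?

5

Assign every edge capacity 1; by Menger, the answer equals the max flow.
Path S→T (+1); total 1.
Path S→Q→T (+1); total 2.
Path S→R→T (+1); total 3.
Path S→U→T (+1); total 4.
Path S→W→T (+1); total 5.
No residual S→T path; max flow = 5.
Certifying cut of size 5: {S→Q, S→R, S→T, S→U, S→W}.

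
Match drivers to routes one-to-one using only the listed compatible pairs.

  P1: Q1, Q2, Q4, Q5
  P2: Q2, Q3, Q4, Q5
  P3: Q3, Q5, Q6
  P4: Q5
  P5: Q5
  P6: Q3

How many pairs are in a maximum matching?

Unit-capacity flow: source→left, listed edges, right→sink; max matching = max flow.
Augmenting path P1→Q1 (+1); matched 1.
Augmenting path P2→Q2 (+1); matched 2.
Augmenting path P3→Q3 (+1); matched 3.
Augmenting path P4→Q5 (+1); matched 4.
Augmenting path P6→Q3→P3→Q6 (+1); matched 5.
No augmenting path remains; maximum matching = 5.
König certificate: {P1, P2, P3, P6, Q5} is a vertex cover of size 5 (every listed pair touches it), so no matching can be larger.

5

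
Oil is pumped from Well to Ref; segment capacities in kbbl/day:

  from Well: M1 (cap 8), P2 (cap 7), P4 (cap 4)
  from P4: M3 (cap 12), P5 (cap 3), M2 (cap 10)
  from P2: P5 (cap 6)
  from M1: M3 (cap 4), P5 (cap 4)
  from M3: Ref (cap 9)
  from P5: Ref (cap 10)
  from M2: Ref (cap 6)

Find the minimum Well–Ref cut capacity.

18

Augment Well→P4→M3→Ref: bottleneck 4, flow now 4.
Augment Well→P2→P5→Ref: bottleneck 6, flow now 10.
Augment Well→M1→M3→Ref: bottleneck 4, flow now 14.
Augment Well→M1→P5→Ref: bottleneck 4, flow now 18.
No augmenting path remains; maximum flow = 18.
By max-flow min-cut, the minimum cut capacity equals the max flow.
In the residual graph, reachable from Well: {Well, P2}.
Min-cut edges: Well→P4 (4), Well→M1 (8), P2→P5 (6); capacity 4 + 8 + 6 = 18.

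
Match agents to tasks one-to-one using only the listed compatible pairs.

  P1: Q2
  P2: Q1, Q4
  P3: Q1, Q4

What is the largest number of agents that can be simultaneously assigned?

Unit-capacity flow: source→left, listed edges, right→sink; max matching = max flow.
Augmenting path P1→Q2 (+1); matched 1.
Augmenting path P2→Q1 (+1); matched 2.
Augmenting path P3→Q4 (+1); matched 3.
No augmenting path remains; maximum matching = 3.
König certificate: {P1, P2, P3} is a vertex cover of size 3 (every listed pair touches it), so no matching can be larger.

3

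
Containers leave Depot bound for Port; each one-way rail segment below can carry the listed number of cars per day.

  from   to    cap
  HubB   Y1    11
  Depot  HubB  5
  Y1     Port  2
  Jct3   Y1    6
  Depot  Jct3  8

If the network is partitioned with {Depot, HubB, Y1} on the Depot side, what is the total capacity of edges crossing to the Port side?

10

Edges leaving {Depot, HubB, Y1}: Depot→Jct3 (8), Y1→Port (2).
Cut capacity = 8 + 2 = 10.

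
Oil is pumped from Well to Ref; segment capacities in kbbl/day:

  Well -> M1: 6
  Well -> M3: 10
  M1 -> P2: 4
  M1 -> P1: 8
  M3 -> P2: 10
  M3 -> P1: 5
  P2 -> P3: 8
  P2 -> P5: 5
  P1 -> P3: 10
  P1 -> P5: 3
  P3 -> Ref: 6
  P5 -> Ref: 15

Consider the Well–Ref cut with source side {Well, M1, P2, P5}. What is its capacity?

Edges leaving {Well, M1, P2, P5}: Well→M3 (10), M1→P1 (8), P2→P3 (8), P5→Ref (15).
Cut capacity = 10 + 8 + 8 + 15 = 41.

41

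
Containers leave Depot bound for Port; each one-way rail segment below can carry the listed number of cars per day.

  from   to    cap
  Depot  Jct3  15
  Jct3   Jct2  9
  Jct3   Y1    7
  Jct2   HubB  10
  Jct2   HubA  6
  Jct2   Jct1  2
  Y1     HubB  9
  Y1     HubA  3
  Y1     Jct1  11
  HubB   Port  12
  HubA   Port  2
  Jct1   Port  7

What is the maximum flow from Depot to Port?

15

Augment Depot→Jct3→Jct2→HubB→Port: bottleneck 9, flow now 9.
Augment Depot→Jct3→Y1→HubB→Port: bottleneck 3, flow now 12.
Augment Depot→Jct3→Y1→HubA→Port: bottleneck 2, flow now 14.
Augment Depot→Jct3→Y1→Jct1→Port: bottleneck 1, flow now 15.
No augmenting path remains; maximum flow = 15.
In the residual graph, reachable from Depot: {Depot}.
Min-cut edges: Depot→Jct3 (15); capacity 15 = 15.
This cut is saturated, so no flow can exceed 15.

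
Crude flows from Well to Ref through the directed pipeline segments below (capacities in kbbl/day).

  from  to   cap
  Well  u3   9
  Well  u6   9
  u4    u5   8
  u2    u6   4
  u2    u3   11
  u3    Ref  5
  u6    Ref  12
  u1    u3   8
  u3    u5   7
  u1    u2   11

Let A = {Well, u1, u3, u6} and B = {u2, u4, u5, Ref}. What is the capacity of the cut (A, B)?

Edges leaving {Well, u1, u3, u6}: u1→u2 (11), u3→u5 (7), u3→Ref (5), u6→Ref (12).
Cut capacity = 11 + 7 + 5 + 12 = 35.

35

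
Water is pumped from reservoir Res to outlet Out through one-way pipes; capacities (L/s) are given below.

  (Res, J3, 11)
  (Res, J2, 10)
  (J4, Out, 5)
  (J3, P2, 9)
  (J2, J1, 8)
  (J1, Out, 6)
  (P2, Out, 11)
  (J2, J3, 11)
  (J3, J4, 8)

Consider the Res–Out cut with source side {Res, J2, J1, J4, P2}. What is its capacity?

Edges leaving {Res, J2, J1, J4, P2}: Res→J3 (11), J2→J3 (11), J1→Out (6), J4→Out (5), P2→Out (11).
Cut capacity = 11 + 11 + 6 + 5 + 11 = 44.

44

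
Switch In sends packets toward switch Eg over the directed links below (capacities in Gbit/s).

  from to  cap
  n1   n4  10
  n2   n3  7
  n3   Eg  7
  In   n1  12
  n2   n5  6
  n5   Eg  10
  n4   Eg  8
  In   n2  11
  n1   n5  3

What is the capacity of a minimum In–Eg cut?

22

Augment In→n1→n4→Eg: bottleneck 8, flow now 8.
Augment In→n1→n5→Eg: bottleneck 3, flow now 11.
Augment In→n2→n3→Eg: bottleneck 7, flow now 18.
Augment In→n2→n5→Eg: bottleneck 4, flow now 22.
No augmenting path remains; maximum flow = 22.
By max-flow min-cut, the minimum cut capacity equals the max flow.
In the residual graph, reachable from In: {In, n1, n4}.
Min-cut edges: In→n2 (11), n1→n5 (3), n4→Eg (8); capacity 11 + 3 + 8 = 22.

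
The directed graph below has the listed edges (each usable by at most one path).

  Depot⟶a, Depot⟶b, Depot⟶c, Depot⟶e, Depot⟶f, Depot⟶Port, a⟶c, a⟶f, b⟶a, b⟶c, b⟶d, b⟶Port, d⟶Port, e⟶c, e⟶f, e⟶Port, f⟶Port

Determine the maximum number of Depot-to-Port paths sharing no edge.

Assign every edge capacity 1; by Menger, the answer equals the max flow.
Path Depot→Port (+1); total 1.
Path Depot→b→Port (+1); total 2.
Path Depot→e→Port (+1); total 3.
Path Depot→f→Port (+1); total 4.
No residual Depot→Port path; max flow = 4.
Certifying cut of size 4: {Depot→Port, Depot→b, Depot→e, f→Port}.

4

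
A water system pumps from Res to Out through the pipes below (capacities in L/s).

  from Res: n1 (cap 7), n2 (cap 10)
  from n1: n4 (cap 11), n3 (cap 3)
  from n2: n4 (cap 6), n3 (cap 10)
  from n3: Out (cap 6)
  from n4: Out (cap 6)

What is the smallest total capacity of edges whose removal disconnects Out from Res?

Augment Res→n1→n3→Out: bottleneck 3, flow now 3.
Augment Res→n1→n4→Out: bottleneck 4, flow now 7.
Augment Res→n2→n3→Out: bottleneck 3, flow now 10.
Augment Res→n2→n4→Out: bottleneck 2, flow now 12.
No augmenting path remains; maximum flow = 12.
By max-flow min-cut, the minimum cut capacity equals the max flow.
In the residual graph, reachable from Res: {Res, n1, n2, n3, n4}.
Min-cut edges: n3→Out (6), n4→Out (6); capacity 6 + 6 = 12.

12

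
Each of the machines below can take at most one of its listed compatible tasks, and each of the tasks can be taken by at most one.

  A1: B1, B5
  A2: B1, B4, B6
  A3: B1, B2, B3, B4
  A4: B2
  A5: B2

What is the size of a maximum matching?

Unit-capacity flow: source→left, listed edges, right→sink; max matching = max flow.
Augmenting path A1→B1 (+1); matched 1.
Augmenting path A2→B4 (+1); matched 2.
Augmenting path A3→B2 (+1); matched 3.
Augmenting path A4→B2→A3→B3 (+1); matched 4.
No augmenting path remains; maximum matching = 4.
König certificate: {A1, A2, A3, B2} is a vertex cover of size 4 (every listed pair touches it), so no matching can be larger.

4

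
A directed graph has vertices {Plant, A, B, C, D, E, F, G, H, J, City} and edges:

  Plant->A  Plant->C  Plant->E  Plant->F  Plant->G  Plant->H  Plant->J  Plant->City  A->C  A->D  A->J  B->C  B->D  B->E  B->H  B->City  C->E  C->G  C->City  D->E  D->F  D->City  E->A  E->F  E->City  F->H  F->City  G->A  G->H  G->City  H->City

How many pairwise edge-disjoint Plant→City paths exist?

7

Assign every edge capacity 1; by Menger, the answer equals the max flow.
Path Plant→City (+1); total 1.
Path Plant→C→City (+1); total 2.
Path Plant→E→City (+1); total 3.
Path Plant→F→City (+1); total 4.
Path Plant→G→City (+1); total 5.
Path Plant→H→City (+1); total 6.
Path Plant→A→D→City (+1); total 7.
No residual Plant→City path; max flow = 7.
Certifying cut of size 7: {Plant→A, Plant→C, Plant→City, Plant→E, Plant→F, Plant→G, Plant→H}.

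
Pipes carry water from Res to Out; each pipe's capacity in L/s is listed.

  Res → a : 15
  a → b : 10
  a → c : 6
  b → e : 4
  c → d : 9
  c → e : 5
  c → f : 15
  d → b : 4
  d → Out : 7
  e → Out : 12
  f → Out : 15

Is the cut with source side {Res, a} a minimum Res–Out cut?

Given cut capacity: 10 + 6 = 16.
Augment Res→a→b→e→Out: bottleneck 4, flow now 4.
Augment Res→a→c→d→Out: bottleneck 6, flow now 10.
No augmenting path remains; maximum flow = 10.
In the residual graph, reachable from Res: {Res, a, b}.
Min-cut edges: a→c (6), b→e (4); capacity 6 + 4 = 10.
Cut capacity 16 exceeds the max flow 10, so it is not minimum.

No — its capacity is 16, but the minimum cut has capacity 10.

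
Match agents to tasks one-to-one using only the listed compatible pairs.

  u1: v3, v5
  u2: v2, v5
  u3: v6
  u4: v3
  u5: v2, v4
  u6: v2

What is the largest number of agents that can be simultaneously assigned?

5

Unit-capacity flow: source→left, listed edges, right→sink; max matching = max flow.
Augmenting path u1→v3 (+1); matched 1.
Augmenting path u2→v2 (+1); matched 2.
Augmenting path u3→v6 (+1); matched 3.
Augmenting path u5→v4 (+1); matched 4.
Augmenting path u4→v3→u1→v5 (+1); matched 5.
No augmenting path remains; maximum matching = 5.
König certificate: {u3, u5, v2, v3, v5} is a vertex cover of size 5 (every listed pair touches it), so no matching can be larger.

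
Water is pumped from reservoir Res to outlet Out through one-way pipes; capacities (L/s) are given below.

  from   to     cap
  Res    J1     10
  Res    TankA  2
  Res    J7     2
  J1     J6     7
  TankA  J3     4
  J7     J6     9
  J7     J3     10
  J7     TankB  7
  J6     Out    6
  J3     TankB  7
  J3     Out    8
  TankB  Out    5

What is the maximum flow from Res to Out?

Augment Res→J1→J6→Out: bottleneck 6, flow now 6.
Augment Res→TankA→J3→Out: bottleneck 2, flow now 8.
Augment Res→J7→J3→Out: bottleneck 2, flow now 10.
No augmenting path remains; maximum flow = 10.
In the residual graph, reachable from Res: {Res, J1, J6}.
Min-cut edges: Res→TankA (2), Res→J7 (2), J6→Out (6); capacity 2 + 2 + 6 = 10.
This cut is saturated, so no flow can exceed 10.

10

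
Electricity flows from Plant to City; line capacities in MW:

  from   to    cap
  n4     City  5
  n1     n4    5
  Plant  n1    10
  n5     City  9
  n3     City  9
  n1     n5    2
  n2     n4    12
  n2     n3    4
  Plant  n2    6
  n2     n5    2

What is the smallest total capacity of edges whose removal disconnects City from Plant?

13

Augment Plant→n1→n4→City: bottleneck 5, flow now 5.
Augment Plant→n1→n5→City: bottleneck 2, flow now 7.
Augment Plant→n2→n3→City: bottleneck 4, flow now 11.
Augment Plant→n2→n5→City: bottleneck 2, flow now 13.
No augmenting path remains; maximum flow = 13.
By max-flow min-cut, the minimum cut capacity equals the max flow.
In the residual graph, reachable from Plant: {Plant, n1}.
Min-cut edges: Plant→n2 (6), n1→n4 (5), n1→n5 (2); capacity 6 + 5 + 2 = 13.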